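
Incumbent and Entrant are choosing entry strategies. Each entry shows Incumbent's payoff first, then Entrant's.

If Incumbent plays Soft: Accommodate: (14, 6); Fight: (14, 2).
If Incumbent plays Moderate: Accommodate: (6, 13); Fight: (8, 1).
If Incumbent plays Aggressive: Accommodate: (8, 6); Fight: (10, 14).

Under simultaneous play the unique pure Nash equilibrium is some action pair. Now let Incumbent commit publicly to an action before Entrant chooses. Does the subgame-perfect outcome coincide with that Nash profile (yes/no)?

yes

Solve by backward induction (Incumbent leads).
- Soft: BR = Accommodate, leader payoff 14.
- Moderate: BR = Accommodate, leader payoff 6.
- Aggressive: BR = Fight, leader payoff 10.
Maximizing over 14, 6, 10, Incumbent chooses Soft. Subgame-perfect outcome: (Soft, Accommodate) with payoffs (14, 6).
Under simultaneous play:
Incumbent's best replies: Accommodate→Soft; Fight→Soft.
Entrant's best replies: Soft→Accommodate; Moderate→Accommodate; Aggressive→Fight.
The unique mutual best reply is (Soft, Accommodate), giving (14, 6).
Sequential outcome (Soft, Accommodate) coincides with the Nash profile (Soft, Accommodate).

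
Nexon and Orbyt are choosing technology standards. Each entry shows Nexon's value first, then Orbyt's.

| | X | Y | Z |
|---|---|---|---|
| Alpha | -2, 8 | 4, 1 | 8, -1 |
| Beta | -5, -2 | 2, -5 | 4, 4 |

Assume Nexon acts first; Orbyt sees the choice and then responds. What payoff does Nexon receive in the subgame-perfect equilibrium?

Orbyt best-responds to each possible Nexon move:
- Alpha → Orbyt plays X (best of 8, 1, -1); Nexon gets -2.
- Beta → Orbyt plays Z (best of -2, -5, 4); Nexon gets 4.
Maximizing over -2, 4, Nexon chooses Beta. Subgame-perfect outcome: (Beta, Z) with payoffs (4, 4).

4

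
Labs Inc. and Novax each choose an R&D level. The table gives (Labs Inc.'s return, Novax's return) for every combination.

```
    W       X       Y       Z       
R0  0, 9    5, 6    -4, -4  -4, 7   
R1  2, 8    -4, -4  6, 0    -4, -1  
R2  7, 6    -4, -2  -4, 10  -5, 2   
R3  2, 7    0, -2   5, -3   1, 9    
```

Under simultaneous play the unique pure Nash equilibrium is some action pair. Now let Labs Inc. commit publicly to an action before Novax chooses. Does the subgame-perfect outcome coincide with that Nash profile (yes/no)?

no

Novax best-responds to each possible Labs Inc. move:
- R0: BR = W, leader payoff 0.
- R1: BR = W, leader payoff 2.
- R2: BR = Y, leader payoff -4.
- R3: BR = Z, leader payoff 1.
Among 0, 2, -4, 1, the best is 2 at R1. Subgame-perfect outcome: (R1, W) with payoffs (2, 8).
For the simultaneous game, intersect best replies.
Labs Inc.'s best replies: W→R2; X→R0; Y→R1; Z→R3.
Novax's best replies: R0→W; R1→W; R2→Y; R3→Z.
Only (R3, Z) has each player best-responding; Nash payoffs (1, 9).
Sequential outcome (R1, W) differs from the Nash profile (R3, Z).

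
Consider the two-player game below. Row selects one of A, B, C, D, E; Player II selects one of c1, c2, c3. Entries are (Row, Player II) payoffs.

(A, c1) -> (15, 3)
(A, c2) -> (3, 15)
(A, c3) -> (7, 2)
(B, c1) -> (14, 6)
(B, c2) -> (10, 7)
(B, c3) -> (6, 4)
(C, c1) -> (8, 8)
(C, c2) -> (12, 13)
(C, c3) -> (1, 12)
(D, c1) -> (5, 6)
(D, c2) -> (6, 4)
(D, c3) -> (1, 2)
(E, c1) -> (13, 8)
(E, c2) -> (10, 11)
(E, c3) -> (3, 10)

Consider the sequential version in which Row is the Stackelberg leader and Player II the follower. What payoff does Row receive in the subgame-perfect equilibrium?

Player II best-responds to each possible Row move:
- A: Player II compares 3, 15, 2 and picks c2; Row would get 3.
- B: Player II compares 6, 7, 4 and picks c2; Row would get 10.
- C: Player II compares 8, 13, 12 and picks c2; Row would get 12.
- D: Player II compares 6, 4, 2 and picks c1; Row would get 5.
- E: Player II compares 8, 11, 10 and picks c2; Row would get 10.
Maximizing over 3, 10, 12, 5, 10, Row chooses C. Subgame-perfect outcome: (C, c2) with payoffs (12, 13).

12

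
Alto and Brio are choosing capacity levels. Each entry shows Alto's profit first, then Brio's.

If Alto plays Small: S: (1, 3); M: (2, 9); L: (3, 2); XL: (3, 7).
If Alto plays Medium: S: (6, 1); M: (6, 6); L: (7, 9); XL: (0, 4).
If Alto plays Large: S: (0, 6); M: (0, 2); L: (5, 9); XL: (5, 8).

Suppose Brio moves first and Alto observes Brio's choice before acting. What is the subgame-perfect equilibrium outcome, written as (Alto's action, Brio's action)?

Backward induction with Brio moving first.
- S: BR = Medium, leader payoff 1.
- M: BR = Medium, leader payoff 6.
- L: BR = Medium, leader payoff 9.
- XL: BR = Large, leader payoff 8.
Brio's induced payoffs are 1, 6, 9, 8, so Brio commits to L. Subgame-perfect outcome: (Medium, L) with payoffs (7, 9).

(Medium, L)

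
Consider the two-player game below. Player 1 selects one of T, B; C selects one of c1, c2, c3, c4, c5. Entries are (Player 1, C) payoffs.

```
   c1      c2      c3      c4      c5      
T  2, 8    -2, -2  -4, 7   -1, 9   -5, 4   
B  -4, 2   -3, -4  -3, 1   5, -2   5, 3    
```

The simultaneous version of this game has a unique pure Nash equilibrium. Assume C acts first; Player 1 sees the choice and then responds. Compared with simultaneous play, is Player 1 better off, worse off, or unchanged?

Backward induction with C moving first.
- c1 → Player 1 plays T (best of 2, -4); C gets 8.
- c2 → Player 1 plays T (best of -2, -3); C gets -2.
- c3 → Player 1 plays B (best of -4, -3); C gets 1.
- c4 → Player 1 plays B (best of -1, 5); C gets -2.
- c5 → Player 1 plays B (best of -5, 5); C gets 3.
C's induced payoffs are 8, -2, 1, -2, 3, so C commits to c1. Subgame-perfect outcome: (T, c1) with payoffs (2, 8).
For the simultaneous game, intersect best replies.
Player 1's best replies: c1→T; c2→T; c3→B; c4→B; c5→B.
C's best replies: T→c4; B→c5.
The unique mutual best reply is (B, c5), giving (5, 3).
Player 1 earns 2 sequentially versus 5 at the Nash outcome: worse off.

worse off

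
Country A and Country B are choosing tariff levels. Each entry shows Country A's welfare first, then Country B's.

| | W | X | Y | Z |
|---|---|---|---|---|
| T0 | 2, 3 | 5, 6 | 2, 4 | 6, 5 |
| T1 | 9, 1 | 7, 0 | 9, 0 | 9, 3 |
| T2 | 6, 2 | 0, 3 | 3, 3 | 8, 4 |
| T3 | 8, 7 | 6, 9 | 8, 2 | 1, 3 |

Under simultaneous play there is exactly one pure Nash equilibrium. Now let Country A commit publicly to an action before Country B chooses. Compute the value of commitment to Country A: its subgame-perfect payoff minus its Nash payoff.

Country B best-responds to each possible Country A move:
- T0: Country B compares 3, 6, 4, 5 and picks X; Country A would get 5.
- T1: Country B compares 1, 0, 0, 3 and picks Z; Country A would get 9.
- T2: Country B compares 2, 3, 3, 4 and picks Z; Country A would get 8.
- T3: Country B compares 7, 9, 2, 3 and picks X; Country A would get 6.
Maximizing over 5, 9, 8, 6, Country A chooses T1. Subgame-perfect outcome: (T1, Z) with payoffs (9, 3).
Under simultaneous play:
Country A's best replies: W→T1; X→T1; Y→T1; Z→T1.
Country B's best replies: T0→X; T1→Z; T2→Z; T3→X.
Only (T1, Z) has each player best-responding; Nash payoffs (9, 3).
Country A's commitment gain: 9 − 9 = 0.

0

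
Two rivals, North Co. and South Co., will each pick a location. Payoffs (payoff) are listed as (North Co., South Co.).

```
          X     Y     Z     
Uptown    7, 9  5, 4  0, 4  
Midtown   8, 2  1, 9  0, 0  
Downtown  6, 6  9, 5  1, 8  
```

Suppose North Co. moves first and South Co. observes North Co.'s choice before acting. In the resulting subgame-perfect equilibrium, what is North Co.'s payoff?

Solve by backward induction (North Co. leads).
- Uptown: BR = X, leader payoff 7.
- Midtown: BR = Y, leader payoff 1.
- Downtown: BR = Z, leader payoff 1.
North Co.'s induced payoffs are 7, 1, 1, so North Co. commits to Uptown. Subgame-perfect outcome: (Uptown, X) with payoffs (7, 9).

7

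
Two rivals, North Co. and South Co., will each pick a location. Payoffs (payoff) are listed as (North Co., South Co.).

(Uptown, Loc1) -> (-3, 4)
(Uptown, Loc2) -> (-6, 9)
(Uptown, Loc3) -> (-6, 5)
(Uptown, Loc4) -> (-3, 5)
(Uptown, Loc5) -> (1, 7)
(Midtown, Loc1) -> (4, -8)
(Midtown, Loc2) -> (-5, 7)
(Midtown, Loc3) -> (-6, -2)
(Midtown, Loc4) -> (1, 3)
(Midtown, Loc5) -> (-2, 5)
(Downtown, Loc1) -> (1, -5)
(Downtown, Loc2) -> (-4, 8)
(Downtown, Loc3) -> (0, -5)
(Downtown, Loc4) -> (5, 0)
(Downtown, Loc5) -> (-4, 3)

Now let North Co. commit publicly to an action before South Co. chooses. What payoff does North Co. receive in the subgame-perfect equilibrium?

South Co. best-responds to each possible North Co. move:
- Uptown → South Co. plays Loc2 (best of 4, 9, 5, 5, 7); North Co. gets -6.
- Midtown → South Co. plays Loc2 (best of -8, 7, -2, 3, 5); North Co. gets -5.
- Downtown → South Co. plays Loc2 (best of -5, 8, -5, 0, 3); North Co. gets -4.
Among -6, -5, -4, the best is -4 at Downtown. Subgame-perfect outcome: (Downtown, Loc2) with payoffs (-4, 8).

-4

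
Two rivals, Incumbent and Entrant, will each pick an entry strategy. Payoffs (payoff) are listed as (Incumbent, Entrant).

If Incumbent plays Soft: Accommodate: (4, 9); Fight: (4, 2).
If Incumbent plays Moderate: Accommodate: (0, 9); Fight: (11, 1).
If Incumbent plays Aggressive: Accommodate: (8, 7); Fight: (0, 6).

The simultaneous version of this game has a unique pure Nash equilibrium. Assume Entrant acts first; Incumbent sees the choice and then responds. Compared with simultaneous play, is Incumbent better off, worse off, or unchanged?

Work backward from Incumbent's decision.
- Accommodate: Incumbent compares 4, 0, 8 and picks Aggressive; Entrant would get 7.
- Fight: Incumbent compares 4, 11, 0 and picks Moderate; Entrant would get 1.
Maximizing over 7, 1, Entrant chooses Accommodate. Subgame-perfect outcome: (Aggressive, Accommodate) with payoffs (8, 7).
For the simultaneous game, intersect best replies.
Incumbent's best replies: Accommodate→Aggressive; Fight→Moderate.
Entrant's best replies: Soft→Accommodate; Moderate→Accommodate; Aggressive→Accommodate.
Only (Aggressive, Accommodate) has each player best-responding; Nash payoffs (8, 7).
Incumbent earns 8 sequentially versus 8 at the Nash outcome: unchanged.

unchanged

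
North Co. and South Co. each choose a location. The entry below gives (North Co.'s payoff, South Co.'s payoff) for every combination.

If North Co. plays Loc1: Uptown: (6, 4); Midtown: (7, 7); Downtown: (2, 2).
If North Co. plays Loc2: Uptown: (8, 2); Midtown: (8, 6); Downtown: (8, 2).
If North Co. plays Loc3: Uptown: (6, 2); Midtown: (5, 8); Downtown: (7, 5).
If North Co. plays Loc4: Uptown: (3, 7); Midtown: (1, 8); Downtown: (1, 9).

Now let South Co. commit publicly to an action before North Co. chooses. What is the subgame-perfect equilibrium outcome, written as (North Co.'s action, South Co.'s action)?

(Loc2, Midtown)

North Co. best-responds to each possible South Co. move:
- Uptown: BR = Loc2, leader payoff 2.
- Midtown: BR = Loc2, leader payoff 6.
- Downtown: BR = Loc2, leader payoff 2.
Maximizing over 2, 6, 2, South Co. chooses Midtown. Subgame-perfect outcome: (Loc2, Midtown) with payoffs (8, 6).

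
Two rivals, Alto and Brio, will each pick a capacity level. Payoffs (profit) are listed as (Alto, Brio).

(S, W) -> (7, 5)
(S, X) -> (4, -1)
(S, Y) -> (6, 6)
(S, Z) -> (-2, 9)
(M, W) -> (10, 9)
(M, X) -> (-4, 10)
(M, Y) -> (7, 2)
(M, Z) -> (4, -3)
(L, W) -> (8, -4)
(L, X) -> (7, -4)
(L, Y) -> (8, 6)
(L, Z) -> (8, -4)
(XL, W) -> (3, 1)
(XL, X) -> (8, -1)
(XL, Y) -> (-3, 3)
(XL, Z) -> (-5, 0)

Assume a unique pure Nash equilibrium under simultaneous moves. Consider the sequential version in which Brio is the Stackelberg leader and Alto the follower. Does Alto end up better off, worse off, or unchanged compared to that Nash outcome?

Alto best-responds to each possible Brio move:
- W: BR = M, leader payoff 9.
- X: BR = XL, leader payoff -1.
- Y: BR = L, leader payoff 6.
- Z: BR = L, leader payoff -4.
Brio's induced payoffs are 9, -1, 6, -4, so Brio commits to W. Subgame-perfect outcome: (M, W) with payoffs (10, 9).
For the simultaneous game, intersect best replies.
Alto's best replies: W→M; X→XL; Y→L; Z→L.
Brio's best replies: S→Z; M→X; L→Y; XL→Y.
Only (L, Y) has each player best-responding; Nash payoffs (8, 6).
Alto earns 10 sequentially versus 8 at the Nash outcome: better off.

better off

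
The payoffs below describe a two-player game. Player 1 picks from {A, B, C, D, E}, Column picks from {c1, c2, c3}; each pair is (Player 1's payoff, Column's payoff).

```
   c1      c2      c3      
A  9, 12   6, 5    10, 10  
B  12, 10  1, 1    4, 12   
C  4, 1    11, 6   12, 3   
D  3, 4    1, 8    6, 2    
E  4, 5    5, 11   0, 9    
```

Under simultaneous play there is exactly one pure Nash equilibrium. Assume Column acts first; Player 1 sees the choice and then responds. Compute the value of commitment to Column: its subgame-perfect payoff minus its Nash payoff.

Work backward from Player 1's decision.
- c1: BR = B, leader payoff 10.
- c2: BR = C, leader payoff 6.
- c3: BR = C, leader payoff 3.
Column's induced payoffs are 10, 6, 3, so Column commits to c1. Subgame-perfect outcome: (B, c1) with payoffs (12, 10).
Now find the simultaneous Nash equilibrium.
Player 1's best replies: c1→B; c2→C; c3→C.
Column's best replies: A→c1; B→c3; C→c2; D→c2; E→c2.
Only (C, c2) has each player best-responding; Nash payoffs (11, 6).
Column's commitment gain: 10 − 6 = 4.

4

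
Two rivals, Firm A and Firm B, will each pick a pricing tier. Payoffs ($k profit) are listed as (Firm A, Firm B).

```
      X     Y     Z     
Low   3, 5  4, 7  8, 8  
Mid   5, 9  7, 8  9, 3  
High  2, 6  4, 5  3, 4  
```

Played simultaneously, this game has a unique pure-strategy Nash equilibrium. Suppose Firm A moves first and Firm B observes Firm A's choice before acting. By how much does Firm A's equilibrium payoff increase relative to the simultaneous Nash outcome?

Work backward from Firm B's decision.
- Low: Firm B compares 5, 7, 8 and picks Z; Firm A would get 8.
- Mid: Firm B compares 9, 8, 3 and picks X; Firm A would get 5.
- High: Firm B compares 6, 5, 4 and picks X; Firm A would get 2.
Maximizing over 8, 5, 2, Firm A chooses Low. Subgame-perfect outcome: (Low, Z) with payoffs (8, 8).
Now find the simultaneous Nash equilibrium.
Firm A's best replies: X→Mid; Y→Mid; Z→Mid.
Firm B's best replies: Low→Z; Mid→X; High→X.
Only (Mid, X) has each player best-responding; Nash payoffs (5, 9).
Firm A's commitment gain: 8 − 5 = 3.

3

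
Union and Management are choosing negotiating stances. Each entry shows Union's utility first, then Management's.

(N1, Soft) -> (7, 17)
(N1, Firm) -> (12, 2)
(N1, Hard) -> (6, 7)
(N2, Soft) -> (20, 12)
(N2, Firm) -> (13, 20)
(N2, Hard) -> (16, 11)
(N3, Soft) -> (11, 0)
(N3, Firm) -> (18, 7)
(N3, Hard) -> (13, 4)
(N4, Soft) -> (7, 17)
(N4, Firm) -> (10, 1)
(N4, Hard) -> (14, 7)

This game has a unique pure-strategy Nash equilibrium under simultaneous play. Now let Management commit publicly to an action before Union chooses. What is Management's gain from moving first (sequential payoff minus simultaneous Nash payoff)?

Work backward from Union's decision.
- Soft: BR = N2, leader payoff 12.
- Firm: BR = N3, leader payoff 7.
- Hard: BR = N2, leader payoff 11.
Maximizing over 12, 7, 11, Management chooses Soft. Subgame-perfect outcome: (N2, Soft) with payoffs (20, 12).
Under simultaneous play:
Union's best replies: Soft→N2; Firm→N3; Hard→N2.
Management's best replies: N1→Soft; N2→Firm; N3→Firm; N4→Soft.
The unique mutual best reply is (N3, Firm), giving (18, 7).
Management's commitment gain: 12 − 7 = 5.

5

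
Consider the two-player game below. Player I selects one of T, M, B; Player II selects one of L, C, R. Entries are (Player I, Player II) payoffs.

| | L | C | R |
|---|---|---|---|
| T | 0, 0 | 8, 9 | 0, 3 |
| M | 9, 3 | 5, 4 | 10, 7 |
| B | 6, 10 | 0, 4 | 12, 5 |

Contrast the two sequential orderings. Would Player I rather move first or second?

If Player I leads: Player II's best replies are T→C, M→R, B→L; Player I's induced payoffs 8, 10, 6; outcome (M, R), payoffs (10, 7).
If Player II leads: Player I's best replies are L→M, C→T, R→B; Player II's induced payoffs 3, 9, 5; outcome (T, C), payoffs (8, 9).
Player I gets 10 moving first and 8 moving second, so Player I prefers to move first.

first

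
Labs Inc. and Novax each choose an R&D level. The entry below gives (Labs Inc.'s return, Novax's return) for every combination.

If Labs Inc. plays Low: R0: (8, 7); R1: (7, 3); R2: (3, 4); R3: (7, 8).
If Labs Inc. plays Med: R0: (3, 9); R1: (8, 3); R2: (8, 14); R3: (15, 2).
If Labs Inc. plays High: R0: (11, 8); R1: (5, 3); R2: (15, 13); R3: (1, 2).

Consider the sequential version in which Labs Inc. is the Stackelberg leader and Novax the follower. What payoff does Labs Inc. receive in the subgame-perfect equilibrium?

Novax best-responds to each possible Labs Inc. move:
- Low → Novax plays R3 (best of 7, 3, 4, 8); Labs Inc. gets 7.
- Med → Novax plays R2 (best of 9, 3, 14, 2); Labs Inc. gets 8.
- High → Novax plays R2 (best of 8, 3, 13, 2); Labs Inc. gets 15.
Maximizing over 7, 8, 15, Labs Inc. chooses High. Subgame-perfect outcome: (High, R2) with payoffs (15, 13).

15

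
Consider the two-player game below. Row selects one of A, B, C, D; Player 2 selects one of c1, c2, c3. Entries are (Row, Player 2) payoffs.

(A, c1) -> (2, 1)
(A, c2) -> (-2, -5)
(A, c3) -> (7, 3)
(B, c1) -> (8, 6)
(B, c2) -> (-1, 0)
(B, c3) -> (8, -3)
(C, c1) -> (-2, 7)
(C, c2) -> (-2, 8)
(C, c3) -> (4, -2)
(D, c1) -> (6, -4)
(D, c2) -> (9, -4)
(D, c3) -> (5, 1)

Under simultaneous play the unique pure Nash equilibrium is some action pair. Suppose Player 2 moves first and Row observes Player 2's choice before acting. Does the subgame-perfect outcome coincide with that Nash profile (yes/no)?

Row best-responds to each possible Player 2 move:
- c1: Row compares 2, 8, -2, 6 and picks B; Player 2 would get 6.
- c2: Row compares -2, -1, -2, 9 and picks D; Player 2 would get -4.
- c3: Row compares 7, 8, 4, 5 and picks B; Player 2 would get -3.
Player 2's induced payoffs are 6, -4, -3, so Player 2 commits to c1. Subgame-perfect outcome: (B, c1) with payoffs (8, 6).
Under simultaneous play:
Row's best replies: c1→B; c2→D; c3→B.
Player 2's best replies: A→c3; B→c1; C→c2; D→c3.
Only (B, c1) has each player best-responding; Nash payoffs (8, 6).
Sequential outcome (B, c1) coincides with the Nash profile (B, c1).

yes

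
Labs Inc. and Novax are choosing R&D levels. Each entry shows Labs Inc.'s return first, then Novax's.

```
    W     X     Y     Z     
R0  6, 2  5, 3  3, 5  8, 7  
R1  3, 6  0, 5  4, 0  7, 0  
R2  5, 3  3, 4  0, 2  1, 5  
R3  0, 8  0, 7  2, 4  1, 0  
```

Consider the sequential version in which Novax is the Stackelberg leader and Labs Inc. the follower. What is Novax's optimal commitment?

Z

Labs Inc. best-responds to each possible Novax move:
- W: Labs Inc. compares 6, 3, 5, 0 and picks R0; Novax would get 2.
- X: Labs Inc. compares 5, 0, 3, 0 and picks R0; Novax would get 3.
- Y: Labs Inc. compares 3, 4, 0, 2 and picks R1; Novax would get 0.
- Z: Labs Inc. compares 8, 7, 1, 1 and picks R0; Novax would get 7.
Among 2, 3, 0, 7, the best is 7 at Z. Subgame-perfect outcome: (R0, Z) with payoffs (8, 7).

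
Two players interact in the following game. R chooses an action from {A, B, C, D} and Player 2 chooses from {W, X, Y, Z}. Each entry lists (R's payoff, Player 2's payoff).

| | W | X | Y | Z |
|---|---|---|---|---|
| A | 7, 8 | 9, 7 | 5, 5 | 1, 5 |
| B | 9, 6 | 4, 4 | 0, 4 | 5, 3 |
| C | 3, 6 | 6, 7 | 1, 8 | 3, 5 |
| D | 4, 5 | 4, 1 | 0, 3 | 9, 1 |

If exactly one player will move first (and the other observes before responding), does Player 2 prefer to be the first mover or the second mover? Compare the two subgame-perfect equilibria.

first

If R leads: Player 2's best replies are A→W, B→W, C→Y, D→W; R's induced payoffs 7, 9, 1, 4; outcome (B, W), payoffs (9, 6).
If Player 2 leads: R's best replies are W→B, X→A, Y→A, Z→D; Player 2's induced payoffs 6, 7, 5, 1; outcome (A, X), payoffs (9, 7).
Player 2 gets 7 moving first and 6 moving second, so Player 2 prefers to move first.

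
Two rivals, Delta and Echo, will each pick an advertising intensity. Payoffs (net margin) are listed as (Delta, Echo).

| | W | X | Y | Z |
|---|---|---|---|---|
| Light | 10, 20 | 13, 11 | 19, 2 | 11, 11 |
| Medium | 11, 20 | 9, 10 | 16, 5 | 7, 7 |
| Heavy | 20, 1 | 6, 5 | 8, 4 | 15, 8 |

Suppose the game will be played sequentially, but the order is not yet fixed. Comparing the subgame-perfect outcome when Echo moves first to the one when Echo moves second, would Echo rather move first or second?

If Delta leads: Echo's best replies are Light→W, Medium→W, Heavy→Z; Delta's induced payoffs 10, 11, 15; outcome (Heavy, Z), payoffs (15, 8).
If Echo leads: Delta's best replies are W→Heavy, X→Light, Y→Light, Z→Heavy; Echo's induced payoffs 1, 11, 2, 8; outcome (Light, X), payoffs (13, 11).
Echo gets 11 moving first and 8 moving second, so Echo prefers to move first.

first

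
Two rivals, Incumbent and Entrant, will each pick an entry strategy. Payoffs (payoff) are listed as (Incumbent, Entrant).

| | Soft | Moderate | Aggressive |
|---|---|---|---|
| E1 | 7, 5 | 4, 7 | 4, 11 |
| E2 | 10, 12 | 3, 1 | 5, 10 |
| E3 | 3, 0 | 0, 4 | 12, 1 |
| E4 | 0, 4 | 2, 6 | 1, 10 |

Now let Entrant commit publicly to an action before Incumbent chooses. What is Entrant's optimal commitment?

Soft

Backward induction with Entrant moving first.
- Soft → Incumbent plays E2 (best of 7, 10, 3, 0); Entrant gets 12.
- Moderate → Incumbent plays E1 (best of 4, 3, 0, 2); Entrant gets 7.
- Aggressive → Incumbent plays E3 (best of 4, 5, 12, 1); Entrant gets 1.
Maximizing over 12, 7, 1, Entrant chooses Soft. Subgame-perfect outcome: (E2, Soft) with payoffs (10, 12).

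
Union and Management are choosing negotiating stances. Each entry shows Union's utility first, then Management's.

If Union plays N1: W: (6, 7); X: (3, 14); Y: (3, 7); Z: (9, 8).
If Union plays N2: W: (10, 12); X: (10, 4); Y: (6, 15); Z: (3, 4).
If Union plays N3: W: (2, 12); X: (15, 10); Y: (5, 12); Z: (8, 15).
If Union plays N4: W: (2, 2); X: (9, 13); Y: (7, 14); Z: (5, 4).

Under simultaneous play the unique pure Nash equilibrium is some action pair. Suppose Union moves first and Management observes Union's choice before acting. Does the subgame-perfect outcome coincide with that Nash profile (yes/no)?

no

Management best-responds to each possible Union move:
- N1 → Management plays X (best of 7, 14, 7, 8); Union gets 3.
- N2 → Management plays Y (best of 12, 4, 15, 4); Union gets 6.
- N3 → Management plays Z (best of 12, 10, 12, 15); Union gets 8.
- N4 → Management plays Y (best of 2, 13, 14, 4); Union gets 7.
Union's induced payoffs are 3, 6, 8, 7, so Union commits to N3. Subgame-perfect outcome: (N3, Z) with payoffs (8, 15).
For the simultaneous game, intersect best replies.
Union's best replies: W→N2; X→N3; Y→N4; Z→N1.
Management's best replies: N1→X; N2→Y; N3→Z; N4→Y.
Only (N4, Y) has each player best-responding; Nash payoffs (7, 14).
Sequential outcome (N3, Z) differs from the Nash profile (N4, Y).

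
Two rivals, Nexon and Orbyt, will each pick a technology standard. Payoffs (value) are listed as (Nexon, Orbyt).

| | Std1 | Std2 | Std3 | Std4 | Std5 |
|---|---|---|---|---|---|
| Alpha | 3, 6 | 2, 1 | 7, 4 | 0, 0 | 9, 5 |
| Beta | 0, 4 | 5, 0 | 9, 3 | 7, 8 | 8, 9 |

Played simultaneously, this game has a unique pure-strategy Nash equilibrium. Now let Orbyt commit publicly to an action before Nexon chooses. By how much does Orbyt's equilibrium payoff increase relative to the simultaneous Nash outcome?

2

Nexon best-responds to each possible Orbyt move:
- Std1: Nexon compares 3, 0 and picks Alpha; Orbyt would get 6.
- Std2: Nexon compares 2, 5 and picks Beta; Orbyt would get 0.
- Std3: Nexon compares 7, 9 and picks Beta; Orbyt would get 3.
- Std4: Nexon compares 0, 7 and picks Beta; Orbyt would get 8.
- Std5: Nexon compares 9, 8 and picks Alpha; Orbyt would get 5.
Orbyt's induced payoffs are 6, 0, 3, 8, 5, so Orbyt commits to Std4. Subgame-perfect outcome: (Beta, Std4) with payoffs (7, 8).
For the simultaneous game, intersect best replies.
Nexon's best replies: Std1→Alpha; Std2→Beta; Std3→Beta; Std4→Beta; Std5→Alpha.
Orbyt's best replies: Alpha→Std1; Beta→Std5.
Only (Alpha, Std1) has each player best-responding; Nash payoffs (3, 6).
Orbyt's commitment gain: 8 − 6 = 2.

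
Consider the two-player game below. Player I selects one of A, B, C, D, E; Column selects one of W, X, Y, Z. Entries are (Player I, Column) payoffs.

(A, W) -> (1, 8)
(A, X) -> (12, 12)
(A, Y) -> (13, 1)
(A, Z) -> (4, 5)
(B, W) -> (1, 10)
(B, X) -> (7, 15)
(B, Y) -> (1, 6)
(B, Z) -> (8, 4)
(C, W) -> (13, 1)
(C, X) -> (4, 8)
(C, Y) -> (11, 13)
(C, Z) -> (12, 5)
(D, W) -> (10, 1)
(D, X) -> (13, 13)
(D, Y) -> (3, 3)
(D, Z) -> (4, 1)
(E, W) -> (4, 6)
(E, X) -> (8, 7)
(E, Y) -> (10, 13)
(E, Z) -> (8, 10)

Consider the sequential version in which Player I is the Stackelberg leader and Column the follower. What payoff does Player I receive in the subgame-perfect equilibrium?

Backward induction with Player I moving first.
- A → Column plays X (best of 8, 12, 1, 5); Player I gets 12.
- B → Column plays X (best of 10, 15, 6, 4); Player I gets 7.
- C → Column plays Y (best of 1, 8, 13, 5); Player I gets 11.
- D → Column plays X (best of 1, 13, 3, 1); Player I gets 13.
- E → Column plays Y (best of 6, 7, 13, 10); Player I gets 10.
Among 12, 7, 11, 13, 10, the best is 13 at D. Subgame-perfect outcome: (D, X) with payoffs (13, 13).

13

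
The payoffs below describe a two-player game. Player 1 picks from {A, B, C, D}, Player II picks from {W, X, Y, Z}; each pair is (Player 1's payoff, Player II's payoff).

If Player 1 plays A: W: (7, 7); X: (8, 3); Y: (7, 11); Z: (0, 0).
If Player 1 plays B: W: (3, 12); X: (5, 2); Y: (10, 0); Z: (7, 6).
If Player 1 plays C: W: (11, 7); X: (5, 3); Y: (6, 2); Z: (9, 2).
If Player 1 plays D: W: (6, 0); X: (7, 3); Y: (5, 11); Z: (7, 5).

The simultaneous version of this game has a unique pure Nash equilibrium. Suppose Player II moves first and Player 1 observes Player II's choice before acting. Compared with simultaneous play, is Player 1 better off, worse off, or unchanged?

Work backward from Player 1's decision.
- W: Player 1 compares 7, 3, 11, 6 and picks C; Player II would get 7.
- X: Player 1 compares 8, 5, 5, 7 and picks A; Player II would get 3.
- Y: Player 1 compares 7, 10, 6, 5 and picks B; Player II would get 0.
- Z: Player 1 compares 0, 7, 9, 7 and picks C; Player II would get 2.
Maximizing over 7, 3, 0, 2, Player II chooses W. Subgame-perfect outcome: (C, W) with payoffs (11, 7).
Under simultaneous play:
Player 1's best replies: W→C; X→A; Y→B; Z→C.
Player II's best replies: A→Y; B→W; C→W; D→Y.
The unique mutual best reply is (C, W), giving (11, 7).
Player 1 earns 11 sequentially versus 11 at the Nash outcome: unchanged.

unchanged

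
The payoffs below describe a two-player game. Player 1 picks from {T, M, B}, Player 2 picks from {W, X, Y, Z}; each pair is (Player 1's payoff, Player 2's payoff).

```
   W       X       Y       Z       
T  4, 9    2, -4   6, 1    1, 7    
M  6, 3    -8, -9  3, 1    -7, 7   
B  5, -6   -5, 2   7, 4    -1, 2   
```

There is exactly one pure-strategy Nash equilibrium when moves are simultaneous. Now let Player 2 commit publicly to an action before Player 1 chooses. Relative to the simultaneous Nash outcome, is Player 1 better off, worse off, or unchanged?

Player 1 best-responds to each possible Player 2 move:
- W → Player 1 plays M (best of 4, 6, 5); Player 2 gets 3.
- X → Player 1 plays T (best of 2, -8, -5); Player 2 gets -4.
- Y → Player 1 plays B (best of 6, 3, 7); Player 2 gets 4.
- Z → Player 1 plays T (best of 1, -7, -1); Player 2 gets 7.
Maximizing over 3, -4, 4, 7, Player 2 chooses Z. Subgame-perfect outcome: (T, Z) with payoffs (1, 7).
Under simultaneous play:
Player 1's best replies: W→M; X→T; Y→B; Z→T.
Player 2's best replies: T→W; M→Z; B→Y.
Only (B, Y) has each player best-responding; Nash payoffs (7, 4).
Player 1 earns 1 sequentially versus 7 at the Nash outcome: worse off.

worse off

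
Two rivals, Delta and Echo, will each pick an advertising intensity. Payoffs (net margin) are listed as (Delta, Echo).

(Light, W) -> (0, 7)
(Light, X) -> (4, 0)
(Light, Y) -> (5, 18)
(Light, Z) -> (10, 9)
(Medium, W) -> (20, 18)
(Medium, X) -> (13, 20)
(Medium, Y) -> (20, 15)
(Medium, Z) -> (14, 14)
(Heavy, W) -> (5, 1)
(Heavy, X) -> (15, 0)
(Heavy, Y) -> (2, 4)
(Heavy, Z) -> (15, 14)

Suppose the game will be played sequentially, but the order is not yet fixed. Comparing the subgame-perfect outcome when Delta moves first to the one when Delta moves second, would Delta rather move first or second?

second

If Delta leads: Echo's best replies are Light→Y, Medium→X, Heavy→Z; Delta's induced payoffs 5, 13, 15; outcome (Heavy, Z), payoffs (15, 14).
If Echo leads: Delta's best replies are W→Medium, X→Heavy, Y→Medium, Z→Heavy; Echo's induced payoffs 18, 0, 15, 14; outcome (Medium, W), payoffs (20, 18).
Delta gets 15 moving first and 20 moving second, so Delta prefers to move second.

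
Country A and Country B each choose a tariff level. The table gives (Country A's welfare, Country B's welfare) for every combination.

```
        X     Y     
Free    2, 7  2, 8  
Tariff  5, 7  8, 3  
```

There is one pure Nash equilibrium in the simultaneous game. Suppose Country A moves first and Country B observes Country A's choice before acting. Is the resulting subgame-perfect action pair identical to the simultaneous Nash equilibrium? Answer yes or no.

Work backward from Country B's decision.
- Free: BR = Y, leader payoff 2.
- Tariff: BR = X, leader payoff 5.
Maximizing over 2, 5, Country A chooses Tariff. Subgame-perfect outcome: (Tariff, X) with payoffs (5, 7).
Under simultaneous play:
Country A's best replies: X→Tariff; Y→Tariff.
Country B's best replies: Free→Y; Tariff→X.
The unique mutual best reply is (Tariff, X), giving (5, 7).
Sequential outcome (Tariff, X) coincides with the Nash profile (Tariff, X).

yes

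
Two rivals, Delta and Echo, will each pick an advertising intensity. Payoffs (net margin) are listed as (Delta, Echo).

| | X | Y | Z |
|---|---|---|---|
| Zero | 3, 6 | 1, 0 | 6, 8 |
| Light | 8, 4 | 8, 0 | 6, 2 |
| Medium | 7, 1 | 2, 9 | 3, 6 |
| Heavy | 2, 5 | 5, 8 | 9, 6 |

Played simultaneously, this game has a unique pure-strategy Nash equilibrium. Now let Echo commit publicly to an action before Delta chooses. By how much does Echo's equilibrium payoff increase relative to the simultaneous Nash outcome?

2

Work backward from Delta's decision.
- X: Delta compares 3, 8, 7, 2 and picks Light; Echo would get 4.
- Y: Delta compares 1, 8, 2, 5 and picks Light; Echo would get 0.
- Z: Delta compares 6, 6, 3, 9 and picks Heavy; Echo would get 6.
Maximizing over 4, 0, 6, Echo chooses Z. Subgame-perfect outcome: (Heavy, Z) with payoffs (9, 6).
Under simultaneous play:
Delta's best replies: X→Light; Y→Light; Z→Heavy.
Echo's best replies: Zero→Z; Light→X; Medium→Y; Heavy→Y.
The unique mutual best reply is (Light, X), giving (8, 4).
Echo's commitment gain: 6 − 4 = 2.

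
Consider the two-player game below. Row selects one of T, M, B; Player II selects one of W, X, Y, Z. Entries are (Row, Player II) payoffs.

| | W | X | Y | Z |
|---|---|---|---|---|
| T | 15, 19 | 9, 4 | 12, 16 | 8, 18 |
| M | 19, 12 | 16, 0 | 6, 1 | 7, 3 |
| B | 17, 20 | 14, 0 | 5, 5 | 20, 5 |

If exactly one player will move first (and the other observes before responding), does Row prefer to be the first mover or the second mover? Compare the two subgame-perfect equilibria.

If Row leads: Player II's best replies are T→W, M→W, B→W; Row's induced payoffs 15, 19, 17; outcome (M, W), payoffs (19, 12).
If Player II leads: Row's best replies are W→M, X→M, Y→T, Z→B; Player II's induced payoffs 12, 0, 16, 5; outcome (T, Y), payoffs (12, 16).
Row gets 19 moving first and 12 moving second, so Row prefers to move first.

first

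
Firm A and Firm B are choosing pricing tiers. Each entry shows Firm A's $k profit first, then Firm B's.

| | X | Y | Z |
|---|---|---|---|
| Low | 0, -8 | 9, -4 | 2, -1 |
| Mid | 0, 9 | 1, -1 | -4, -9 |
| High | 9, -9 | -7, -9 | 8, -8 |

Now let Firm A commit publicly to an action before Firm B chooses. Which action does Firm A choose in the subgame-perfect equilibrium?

High

Work backward from Firm B's decision.
- Low: BR = Z, leader payoff 2.
- Mid: BR = X, leader payoff 0.
- High: BR = Z, leader payoff 8.
Maximizing over 2, 0, 8, Firm A chooses High. Subgame-perfect outcome: (High, Z) with payoffs (8, -8).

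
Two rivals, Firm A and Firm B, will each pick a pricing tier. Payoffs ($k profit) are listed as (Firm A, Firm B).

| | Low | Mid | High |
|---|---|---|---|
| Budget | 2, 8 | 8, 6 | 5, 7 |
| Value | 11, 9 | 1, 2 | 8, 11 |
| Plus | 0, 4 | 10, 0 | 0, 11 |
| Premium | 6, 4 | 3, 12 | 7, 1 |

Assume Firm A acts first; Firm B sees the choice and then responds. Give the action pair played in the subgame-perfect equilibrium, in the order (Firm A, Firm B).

(Value, High)

Backward induction with Firm A moving first.
- Budget → Firm B plays Low (best of 8, 6, 7); Firm A gets 2.
- Value → Firm B plays High (best of 9, 2, 11); Firm A gets 8.
- Plus → Firm B plays High (best of 4, 0, 11); Firm A gets 0.
- Premium → Firm B plays Mid (best of 4, 12, 1); Firm A gets 3.
Among 2, 8, 0, 3, the best is 8 at Value. Subgame-perfect outcome: (Value, High) with payoffs (8, 11).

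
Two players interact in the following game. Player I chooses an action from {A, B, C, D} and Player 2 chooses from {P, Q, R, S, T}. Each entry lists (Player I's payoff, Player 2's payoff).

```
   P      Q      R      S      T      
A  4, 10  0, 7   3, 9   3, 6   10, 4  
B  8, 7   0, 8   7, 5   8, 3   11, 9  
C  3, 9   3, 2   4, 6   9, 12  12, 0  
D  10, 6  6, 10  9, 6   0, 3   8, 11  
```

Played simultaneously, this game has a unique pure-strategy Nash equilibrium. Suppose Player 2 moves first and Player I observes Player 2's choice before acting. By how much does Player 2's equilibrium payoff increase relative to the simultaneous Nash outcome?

0

Player I best-responds to each possible Player 2 move:
- P → Player I plays D (best of 4, 8, 3, 10); Player 2 gets 6.
- Q → Player I plays D (best of 0, 0, 3, 6); Player 2 gets 10.
- R → Player I plays D (best of 3, 7, 4, 9); Player 2 gets 6.
- S → Player I plays C (best of 3, 8, 9, 0); Player 2 gets 12.
- T → Player I plays C (best of 10, 11, 12, 8); Player 2 gets 0.
Player 2's induced payoffs are 6, 10, 6, 12, 0, so Player 2 commits to S. Subgame-perfect outcome: (C, S) with payoffs (9, 12).
Now find the simultaneous Nash equilibrium.
Player I's best replies: P→D; Q→D; R→D; S→C; T→C.
Player 2's best replies: A→P; B→T; C→S; D→T.
Only (C, S) has each player best-responding; Nash payoffs (9, 12).
Player 2's commitment gain: 12 − 12 = 0.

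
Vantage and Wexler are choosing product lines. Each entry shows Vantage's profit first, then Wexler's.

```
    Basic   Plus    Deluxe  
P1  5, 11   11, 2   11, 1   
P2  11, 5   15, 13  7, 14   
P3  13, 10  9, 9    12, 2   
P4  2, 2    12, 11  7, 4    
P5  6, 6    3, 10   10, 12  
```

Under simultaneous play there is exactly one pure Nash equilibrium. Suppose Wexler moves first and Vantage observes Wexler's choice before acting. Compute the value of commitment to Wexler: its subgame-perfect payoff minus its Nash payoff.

Backward induction with Wexler moving first.
- Basic → Vantage plays P3 (best of 5, 11, 13, 2, 6); Wexler gets 10.
- Plus → Vantage plays P2 (best of 11, 15, 9, 12, 3); Wexler gets 13.
- Deluxe → Vantage plays P3 (best of 11, 7, 12, 7, 10); Wexler gets 2.
Wexler's induced payoffs are 10, 13, 2, so Wexler commits to Plus. Subgame-perfect outcome: (P2, Plus) with payoffs (15, 13).
For the simultaneous game, intersect best replies.
Vantage's best replies: Basic→P3; Plus→P2; Deluxe→P3.
Wexler's best replies: P1→Basic; P2→Deluxe; P3→Basic; P4→Plus; P5→Deluxe.
Only (P3, Basic) has each player best-responding; Nash payoffs (13, 10).
Wexler's commitment gain: 13 − 10 = 3.

3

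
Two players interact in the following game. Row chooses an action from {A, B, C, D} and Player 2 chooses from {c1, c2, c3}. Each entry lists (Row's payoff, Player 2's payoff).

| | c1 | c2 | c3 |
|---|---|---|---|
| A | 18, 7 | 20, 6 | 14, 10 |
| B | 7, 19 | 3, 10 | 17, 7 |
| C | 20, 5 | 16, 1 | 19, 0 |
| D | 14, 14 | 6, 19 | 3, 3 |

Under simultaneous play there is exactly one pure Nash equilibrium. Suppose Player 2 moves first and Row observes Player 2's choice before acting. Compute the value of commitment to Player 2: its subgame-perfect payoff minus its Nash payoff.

Row best-responds to each possible Player 2 move:
- c1: Row compares 18, 7, 20, 14 and picks C; Player 2 would get 5.
- c2: Row compares 20, 3, 16, 6 and picks A; Player 2 would get 6.
- c3: Row compares 14, 17, 19, 3 and picks C; Player 2 would get 0.
Among 5, 6, 0, the best is 6 at c2. Subgame-perfect outcome: (A, c2) with payoffs (20, 6).
Now find the simultaneous Nash equilibrium.
Row's best replies: c1→C; c2→A; c3→C.
Player 2's best replies: A→c3; B→c1; C→c1; D→c2.
The unique mutual best reply is (C, c1), giving (20, 5).
Player 2's commitment gain: 6 − 5 = 1.

1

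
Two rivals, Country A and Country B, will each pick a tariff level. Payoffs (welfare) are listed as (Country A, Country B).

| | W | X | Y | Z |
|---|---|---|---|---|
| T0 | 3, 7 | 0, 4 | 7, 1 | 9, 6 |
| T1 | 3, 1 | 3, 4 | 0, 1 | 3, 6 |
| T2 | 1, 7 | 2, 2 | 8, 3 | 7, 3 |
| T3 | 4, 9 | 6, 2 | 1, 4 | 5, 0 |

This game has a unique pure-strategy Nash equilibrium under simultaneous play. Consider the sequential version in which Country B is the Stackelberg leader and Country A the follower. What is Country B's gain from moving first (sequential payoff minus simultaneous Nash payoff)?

0

Work backward from Country A's decision.
- W: Country A compares 3, 3, 1, 4 and picks T3; Country B would get 9.
- X: Country A compares 0, 3, 2, 6 and picks T3; Country B would get 2.
- Y: Country A compares 7, 0, 8, 1 and picks T2; Country B would get 3.
- Z: Country A compares 9, 3, 7, 5 and picks T0; Country B would get 6.
Country B's induced payoffs are 9, 2, 3, 6, so Country B commits to W. Subgame-perfect outcome: (T3, W) with payoffs (4, 9).
Now find the simultaneous Nash equilibrium.
Country A's best replies: W→T3; X→T3; Y→T2; Z→T0.
Country B's best replies: T0→W; T1→Z; T2→W; T3→W.
Only (T3, W) has each player best-responding; Nash payoffs (4, 9).
Country B's commitment gain: 9 − 9 = 0.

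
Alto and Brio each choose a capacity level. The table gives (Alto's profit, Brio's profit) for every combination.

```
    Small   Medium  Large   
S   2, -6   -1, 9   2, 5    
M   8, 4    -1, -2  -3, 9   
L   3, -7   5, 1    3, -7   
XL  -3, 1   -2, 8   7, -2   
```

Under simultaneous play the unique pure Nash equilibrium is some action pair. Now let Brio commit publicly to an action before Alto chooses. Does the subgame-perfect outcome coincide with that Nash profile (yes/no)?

Solve by backward induction (Brio leads).
- Small → Alto plays M (best of 2, 8, 3, -3); Brio gets 4.
- Medium → Alto plays L (best of -1, -1, 5, -2); Brio gets 1.
- Large → Alto plays XL (best of 2, -3, 3, 7); Brio gets -2.
Brio's induced payoffs are 4, 1, -2, so Brio commits to Small. Subgame-perfect outcome: (M, Small) with payoffs (8, 4).
Now find the simultaneous Nash equilibrium.
Alto's best replies: Small→M; Medium→L; Large→XL.
Brio's best replies: S→Medium; M→Large; L→Medium; XL→Medium.
The unique mutual best reply is (L, Medium), giving (5, 1).
Sequential outcome (M, Small) differs from the Nash profile (L, Medium).

no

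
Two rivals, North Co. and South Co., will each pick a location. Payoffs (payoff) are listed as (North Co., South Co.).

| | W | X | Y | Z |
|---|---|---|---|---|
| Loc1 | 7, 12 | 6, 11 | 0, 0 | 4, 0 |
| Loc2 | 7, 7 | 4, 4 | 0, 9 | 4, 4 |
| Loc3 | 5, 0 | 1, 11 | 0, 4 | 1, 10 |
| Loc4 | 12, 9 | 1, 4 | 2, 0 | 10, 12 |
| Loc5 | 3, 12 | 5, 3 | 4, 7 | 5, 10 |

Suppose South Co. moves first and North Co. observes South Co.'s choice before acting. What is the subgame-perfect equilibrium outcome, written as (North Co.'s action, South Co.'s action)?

Backward induction with South Co. moving first.
- W: BR = Loc4, leader payoff 9.
- X: BR = Loc1, leader payoff 11.
- Y: BR = Loc5, leader payoff 7.
- Z: BR = Loc4, leader payoff 12.
Among 9, 11, 7, 12, the best is 12 at Z. Subgame-perfect outcome: (Loc4, Z) with payoffs (10, 12).

(Loc4, Z)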